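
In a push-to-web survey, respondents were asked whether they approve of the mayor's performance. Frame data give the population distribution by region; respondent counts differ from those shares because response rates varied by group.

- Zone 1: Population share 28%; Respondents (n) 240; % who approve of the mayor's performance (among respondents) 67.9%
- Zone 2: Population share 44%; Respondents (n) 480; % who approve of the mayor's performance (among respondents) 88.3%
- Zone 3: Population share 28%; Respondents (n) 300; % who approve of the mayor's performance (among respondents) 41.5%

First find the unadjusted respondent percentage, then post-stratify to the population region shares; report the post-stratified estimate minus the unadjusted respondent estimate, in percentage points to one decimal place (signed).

-0.3 percentage points

Unadjusted (pooled respondent) estimate weights by respondent counts:
  (240/1020)×67.9 + (480/1020)×88.3 + (300/1020)×41.5 = 69.7353%
Post-stratifying to population shares instead:
  0.28×67.9 + 0.44×88.3 + 0.28×41.5 = 69.484%
Difference = 69.484 − 69.7353 = -0.2513 pp.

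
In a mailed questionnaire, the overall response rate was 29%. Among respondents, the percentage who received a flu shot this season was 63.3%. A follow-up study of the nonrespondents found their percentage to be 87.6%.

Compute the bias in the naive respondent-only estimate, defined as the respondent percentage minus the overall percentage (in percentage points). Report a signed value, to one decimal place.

-17.3 percentage points

Nonresponse fraction = 1 − 0.29 = 0.71.
Bias = (nonresponse fraction) × (respondent percentage − nonrespondent percentage)
     = 0.71 × (63.3 − 87.6) = 0.71 × -24.3 = -17.253.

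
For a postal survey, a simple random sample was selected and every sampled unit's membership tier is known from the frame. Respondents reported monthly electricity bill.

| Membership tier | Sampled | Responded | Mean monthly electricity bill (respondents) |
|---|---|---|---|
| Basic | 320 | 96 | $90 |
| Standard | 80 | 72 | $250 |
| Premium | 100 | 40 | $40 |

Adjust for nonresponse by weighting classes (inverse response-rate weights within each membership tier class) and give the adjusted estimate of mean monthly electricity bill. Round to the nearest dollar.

Class response rates: Basic 96/320 = 30%, Standard 72/80 = 90%, Premium 40/100 = 40%.
Inverse-response-rate weighting restores each class to its sampled count, so class totals weight by n_sampled:
  Basic: 320 × 90 = 28,800
  Standard: 80 × 250 = 20,000
  Premium: 100 × 40 = 4000
Adjusted estimate = 52,800 / 500 = 105.6 → $106.

$106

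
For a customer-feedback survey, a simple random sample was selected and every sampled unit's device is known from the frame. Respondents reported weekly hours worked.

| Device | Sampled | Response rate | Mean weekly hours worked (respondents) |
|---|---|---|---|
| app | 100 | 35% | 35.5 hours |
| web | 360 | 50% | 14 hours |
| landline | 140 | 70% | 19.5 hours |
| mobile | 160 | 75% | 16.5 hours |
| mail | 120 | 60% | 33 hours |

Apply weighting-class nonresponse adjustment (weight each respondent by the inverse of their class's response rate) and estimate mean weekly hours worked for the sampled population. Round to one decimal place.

Weighting each respondent by the inverse class response rate inflates each class back to its sampled size, so the class weight is n_sampled:
  app: 100 × 35.5 = 3550
  web: 360 × 14 = 5040
  landline: 140 × 19.5 = 2730
  mobile: 160 × 16.5 = 2640
  mail: 120 × 33 = 3960
Adjusted estimate = 17,920 / 880 = 20.3636 → 20.4.

20.4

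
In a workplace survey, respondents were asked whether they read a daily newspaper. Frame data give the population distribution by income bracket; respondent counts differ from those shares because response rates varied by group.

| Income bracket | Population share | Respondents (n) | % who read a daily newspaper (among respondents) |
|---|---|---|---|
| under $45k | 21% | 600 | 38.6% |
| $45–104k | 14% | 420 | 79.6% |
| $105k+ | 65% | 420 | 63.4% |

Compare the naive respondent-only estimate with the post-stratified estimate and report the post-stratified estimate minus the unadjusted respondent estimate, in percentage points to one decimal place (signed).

+2.7 percentage points

Without adjustment, the pooled respondent share is:
  (600/1440)×38.6 + (420/1440)×79.6 + (420/1440)×63.4 = 57.7917%
Reweighting by population income bracket shares:
  0.21×38.6 + 0.14×79.6 + 0.65×63.4 = 60.46%
Difference = 60.46 − 57.7917 = 2.6683 pp.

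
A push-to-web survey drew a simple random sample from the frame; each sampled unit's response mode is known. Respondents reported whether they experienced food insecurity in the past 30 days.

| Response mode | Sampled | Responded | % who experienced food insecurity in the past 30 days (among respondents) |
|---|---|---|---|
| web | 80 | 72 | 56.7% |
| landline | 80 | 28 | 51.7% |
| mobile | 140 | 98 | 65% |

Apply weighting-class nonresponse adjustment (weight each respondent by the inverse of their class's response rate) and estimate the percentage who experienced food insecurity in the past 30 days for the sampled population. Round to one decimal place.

59.2%

Class response rates: web 72/80 = 90%, landline 28/80 = 35%, mobile 98/140 = 70%.
Inverse-response-rate weighting restores each class to its sampled count, so class totals weight by n_sampled:
  web: 80 × 56.7 = 4536
  landline: 80 × 51.7 = 4136
  mobile: 140 × 65 = 9100
Adjusted estimate = 17,772 / 300 = 59.24 → 59.2%.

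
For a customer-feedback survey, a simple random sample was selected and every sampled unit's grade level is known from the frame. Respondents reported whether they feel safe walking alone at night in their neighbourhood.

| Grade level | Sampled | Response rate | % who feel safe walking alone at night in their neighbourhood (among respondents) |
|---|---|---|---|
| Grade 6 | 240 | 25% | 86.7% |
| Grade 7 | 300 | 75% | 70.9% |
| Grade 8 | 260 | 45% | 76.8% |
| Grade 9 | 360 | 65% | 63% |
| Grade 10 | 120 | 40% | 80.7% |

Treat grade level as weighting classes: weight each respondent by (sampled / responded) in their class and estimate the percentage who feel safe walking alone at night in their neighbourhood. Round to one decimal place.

73.8%

Inverse-response-rate weighting restores each class to its sampled count, so class totals weight by n_sampled:
  Grade 6: 240 × 86.7 = 20,808
  Grade 7: 300 × 70.9 = 21,270
  Grade 8: 260 × 76.8 = 19,968
  Grade 9: 360 × 63 = 22,680
  Grade 10: 120 × 80.7 = 9684
Adjusted estimate = 94,410 / 1,280 = 73.7578 → 73.8%.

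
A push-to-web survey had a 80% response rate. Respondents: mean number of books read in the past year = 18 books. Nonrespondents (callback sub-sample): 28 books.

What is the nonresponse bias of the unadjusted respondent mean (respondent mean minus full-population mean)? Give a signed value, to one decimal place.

Nonresponse fraction = 1 − 0.8 = 0.2.
Bias = (nonresponse fraction) × (respondent mean − nonrespondent mean)
     = 0.2 × (18 − 28) = 0.2 × -10 = -2.

-2.0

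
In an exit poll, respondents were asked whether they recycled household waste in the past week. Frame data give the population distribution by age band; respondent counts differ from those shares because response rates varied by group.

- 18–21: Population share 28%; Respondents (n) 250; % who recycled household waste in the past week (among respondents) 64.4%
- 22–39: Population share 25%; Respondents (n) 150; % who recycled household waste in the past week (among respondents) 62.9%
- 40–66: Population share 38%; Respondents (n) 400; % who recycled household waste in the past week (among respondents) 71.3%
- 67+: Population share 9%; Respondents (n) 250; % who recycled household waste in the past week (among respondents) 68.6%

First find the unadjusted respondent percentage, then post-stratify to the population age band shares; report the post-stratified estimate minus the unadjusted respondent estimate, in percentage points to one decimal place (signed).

Without adjustment, the pooled respondent share is:
  (250/1050)×64.4 + (150/1050)×62.9 + (400/1050)×71.3 + (250/1050)×68.6 = 67.8143%
Post-stratified estimate weights by population shares:
  0.28×64.4 + 0.25×62.9 + 0.38×71.3 + 0.09×68.6 = 67.025%
Difference = 67.025 − 67.8143 = -0.7893 pp.

-0.8 percentage points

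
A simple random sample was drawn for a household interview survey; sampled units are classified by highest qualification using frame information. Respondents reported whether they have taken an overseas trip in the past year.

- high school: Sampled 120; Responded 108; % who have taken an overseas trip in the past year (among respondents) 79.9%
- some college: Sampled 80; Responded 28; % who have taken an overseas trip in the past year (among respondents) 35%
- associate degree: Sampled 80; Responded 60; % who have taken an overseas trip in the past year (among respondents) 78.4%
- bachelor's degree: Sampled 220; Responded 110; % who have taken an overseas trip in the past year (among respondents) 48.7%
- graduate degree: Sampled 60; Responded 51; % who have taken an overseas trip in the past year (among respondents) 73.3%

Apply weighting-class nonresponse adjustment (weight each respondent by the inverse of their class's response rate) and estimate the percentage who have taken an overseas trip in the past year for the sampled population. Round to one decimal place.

Response rates by class: high school 108/120 = 90%, some college 28/80 = 35%, associate degree 60/80 = 75%, bachelor's degree 110/220 = 50%, graduate degree 51/60 = 85%.
Inverse-response-rate weighting restores each class to its sampled count, so class totals weight by n_sampled:
  high school: 120 × 79.9 = 9588
  some college: 80 × 35 = 2800
  associate degree: 80 × 78.4 = 6272
  bachelor's degree: 220 × 48.7 = 10,714
  graduate degree: 60 × 73.3 = 4398
Adjusted estimate = 33,772 / 560 = 60.3071 → 60.3%.

60.3%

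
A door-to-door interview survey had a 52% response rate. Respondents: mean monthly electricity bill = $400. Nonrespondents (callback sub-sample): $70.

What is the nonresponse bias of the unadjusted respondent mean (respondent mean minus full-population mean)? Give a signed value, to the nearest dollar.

+$158

Nonresponse fraction = 1 − 0.52 = 0.48.
Bias = (nonresponse fraction) × (respondent mean − nonrespondent mean)
     = 0.48 × (400 − 70) = 0.48 × 330 = 158.4.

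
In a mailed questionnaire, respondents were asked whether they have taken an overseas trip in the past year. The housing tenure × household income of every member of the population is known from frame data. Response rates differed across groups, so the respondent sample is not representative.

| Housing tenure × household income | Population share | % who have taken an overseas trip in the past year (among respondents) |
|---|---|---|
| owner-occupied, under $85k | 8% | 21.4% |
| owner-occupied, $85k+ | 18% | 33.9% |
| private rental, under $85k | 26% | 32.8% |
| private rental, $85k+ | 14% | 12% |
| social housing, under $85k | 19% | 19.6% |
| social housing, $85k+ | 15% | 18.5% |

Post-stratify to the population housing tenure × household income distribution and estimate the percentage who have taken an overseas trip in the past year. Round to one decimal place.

Weight each group's respondent value by its population share:
  owner-occupied, under $85k: 0.08 × 21.4 = 1.712
  owner-occupied, $85k+: 0.18 × 33.9 = 6.102
  private rental, under $85k: 0.26 × 32.8 = 8.528
  private rental, $85k+: 0.14 × 12 = 1.68
  social housing, under $85k: 0.19 × 19.6 = 3.724
  social housing, $85k+: 0.15 × 18.5 = 2.775
Post-stratified estimate = 24.521 → 24.5%.

24.5%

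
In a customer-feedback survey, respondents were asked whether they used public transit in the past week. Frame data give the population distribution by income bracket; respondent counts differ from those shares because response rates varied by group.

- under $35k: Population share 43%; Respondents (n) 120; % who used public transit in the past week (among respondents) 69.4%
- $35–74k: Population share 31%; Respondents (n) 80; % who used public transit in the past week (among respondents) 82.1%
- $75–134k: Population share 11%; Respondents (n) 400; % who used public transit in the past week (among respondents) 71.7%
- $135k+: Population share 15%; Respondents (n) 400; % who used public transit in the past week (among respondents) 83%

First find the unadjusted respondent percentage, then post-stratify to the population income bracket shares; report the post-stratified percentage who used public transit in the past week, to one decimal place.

75.6%

Unadjusted (pooled respondent) estimate weights by respondent counts:
  (120/1000)×69.4 + (80/1000)×82.1 + (400/1000)×71.7 + (400/1000)×83 = 76.776%
Post-stratifying to population shares instead:
  0.43×69.4 + 0.31×82.1 + 0.11×71.7 + 0.15×83 = 75.63%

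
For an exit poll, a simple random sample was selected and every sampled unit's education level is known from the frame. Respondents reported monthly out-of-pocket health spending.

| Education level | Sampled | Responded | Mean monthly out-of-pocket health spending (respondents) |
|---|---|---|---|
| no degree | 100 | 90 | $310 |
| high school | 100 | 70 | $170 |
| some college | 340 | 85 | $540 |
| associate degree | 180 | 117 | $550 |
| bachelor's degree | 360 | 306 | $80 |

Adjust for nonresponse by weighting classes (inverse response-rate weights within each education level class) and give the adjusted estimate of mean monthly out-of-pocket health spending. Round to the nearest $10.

Class response rates: no degree 90/100 = 90%, high school 70/100 = 70%, some college 85/340 = 25%, associate degree 117/180 = 65%, bachelor's degree 306/360 = 85%.
Weighting each respondent by the inverse class response rate inflates each class back to its sampled size, so the class weight is n_sampled:
  no degree: 100 × 310 = 31,000
  high school: 100 × 170 = 17,000
  some college: 340 × 540 = 183,600
  associate degree: 180 × 550 = 99,000
  bachelor's degree: 360 × 80 = 28,800
Adjusted estimate = 359,400 / 1,080 = 332.778 → $330.

$330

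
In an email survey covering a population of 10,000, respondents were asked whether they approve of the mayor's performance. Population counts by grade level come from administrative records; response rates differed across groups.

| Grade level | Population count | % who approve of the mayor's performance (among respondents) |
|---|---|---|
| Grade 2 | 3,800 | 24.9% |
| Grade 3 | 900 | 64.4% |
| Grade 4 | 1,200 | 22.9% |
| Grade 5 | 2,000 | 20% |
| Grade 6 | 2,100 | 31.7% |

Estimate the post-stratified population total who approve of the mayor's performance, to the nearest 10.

2,870

Each cell contributes its population count × the respondent rate:
  Grade 2: 3,800 × 24.9% = 946.2
  Grade 3: 900 × 64.4% = 579.6
  Grade 4: 1,200 × 22.9% = 274.8
  Grade 5: 2,000 × 20% = 400
  Grade 6: 2,100 × 31.7% = 665.7
Estimated total = 2866.3 → 2,870.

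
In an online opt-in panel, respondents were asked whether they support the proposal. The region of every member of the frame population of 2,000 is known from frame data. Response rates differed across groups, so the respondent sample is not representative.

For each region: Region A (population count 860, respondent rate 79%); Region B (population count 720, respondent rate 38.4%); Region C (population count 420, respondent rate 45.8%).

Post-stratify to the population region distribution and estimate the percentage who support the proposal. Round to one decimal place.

Weight each group's respondent value by its population share:
  Region A: (860/2,000) × 79 = 33.97
  Region B: (720/2,000) × 38.4 = 13.824
  Region C: (420/2,000) × 45.8 = 9.618
Post-stratified estimate = 57.412 → 57.4%.

57.4%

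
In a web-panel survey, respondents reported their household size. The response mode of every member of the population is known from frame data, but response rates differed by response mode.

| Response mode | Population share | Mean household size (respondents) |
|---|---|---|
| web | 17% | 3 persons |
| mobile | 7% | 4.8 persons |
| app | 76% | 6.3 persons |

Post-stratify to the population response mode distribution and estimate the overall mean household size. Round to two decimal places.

Reweight to the known response mode distribution:
  web: 0.17 × 3 = 0.51
  mobile: 0.07 × 4.8 = 0.336
  app: 0.76 × 6.3 = 4.788
Post-stratified estimate = 5.634 → 5.63.

5.63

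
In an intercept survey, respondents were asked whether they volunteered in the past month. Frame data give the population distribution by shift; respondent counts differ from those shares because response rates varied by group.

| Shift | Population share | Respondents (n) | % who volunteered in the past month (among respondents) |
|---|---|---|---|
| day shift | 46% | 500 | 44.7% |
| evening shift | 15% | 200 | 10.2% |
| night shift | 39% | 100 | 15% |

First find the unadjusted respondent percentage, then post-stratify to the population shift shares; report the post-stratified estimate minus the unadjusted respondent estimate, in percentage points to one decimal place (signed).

Unadjusted (pooled respondent) estimate weights by respondent counts:
  (500/800)×44.7 + (200/800)×10.2 + (100/800)×15 = 32.3625%
Post-stratified estimate weights by population shares:
  0.46×44.7 + 0.15×10.2 + 0.39×15 = 27.942%
Difference = 27.942 − 32.3625 = -4.4205 pp.

-4.4 percentage points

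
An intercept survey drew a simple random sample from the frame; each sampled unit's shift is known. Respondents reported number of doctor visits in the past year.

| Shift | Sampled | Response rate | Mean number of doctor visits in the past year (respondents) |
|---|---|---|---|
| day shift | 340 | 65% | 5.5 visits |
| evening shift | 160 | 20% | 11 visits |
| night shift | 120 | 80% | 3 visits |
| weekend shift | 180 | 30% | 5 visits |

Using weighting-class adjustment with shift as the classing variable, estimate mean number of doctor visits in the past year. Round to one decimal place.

Each respondent's weight = sampled/responded in their class; summing within a class gives n_sampled, so:
  day shift: 340 × 5.5 = 1870
  evening shift: 160 × 11 = 1760
  night shift: 120 × 3 = 360
  weekend shift: 180 × 5 = 900
Adjusted estimate = 4890 / 800 = 6.1125 → 6.1.

6.1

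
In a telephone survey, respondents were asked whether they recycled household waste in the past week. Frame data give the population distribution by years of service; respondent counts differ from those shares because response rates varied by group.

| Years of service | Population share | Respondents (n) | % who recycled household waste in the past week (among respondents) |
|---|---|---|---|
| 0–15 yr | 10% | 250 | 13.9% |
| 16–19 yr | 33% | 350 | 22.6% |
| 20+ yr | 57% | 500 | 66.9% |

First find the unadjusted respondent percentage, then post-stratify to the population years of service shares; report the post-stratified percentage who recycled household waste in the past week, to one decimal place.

Without adjustment, the pooled respondent share is:
  (250/1100)×13.9 + (350/1100)×22.6 + (500/1100)×66.9 = 40.7591%
Post-stratified estimate weights by population shares:
  0.1×13.9 + 0.33×22.6 + 0.57×66.9 = 46.981%

47.0%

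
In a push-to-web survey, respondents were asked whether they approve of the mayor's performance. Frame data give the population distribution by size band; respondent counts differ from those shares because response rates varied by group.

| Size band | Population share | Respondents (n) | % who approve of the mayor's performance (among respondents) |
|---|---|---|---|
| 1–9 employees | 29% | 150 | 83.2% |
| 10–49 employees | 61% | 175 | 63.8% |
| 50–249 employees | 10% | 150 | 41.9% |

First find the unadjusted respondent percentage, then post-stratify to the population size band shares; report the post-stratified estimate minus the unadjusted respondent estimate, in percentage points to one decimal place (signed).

+4.2 percentage points

Without adjustment, the pooled respondent share is:
  (150/475)×83.2 + (175/475)×63.8 + (150/475)×41.9 = 63.0105%
Post-stratified estimate weights by population shares:
  0.29×83.2 + 0.61×63.8 + 0.1×41.9 = 67.236%
Difference = 67.236 − 63.0105 = 4.2255 pp.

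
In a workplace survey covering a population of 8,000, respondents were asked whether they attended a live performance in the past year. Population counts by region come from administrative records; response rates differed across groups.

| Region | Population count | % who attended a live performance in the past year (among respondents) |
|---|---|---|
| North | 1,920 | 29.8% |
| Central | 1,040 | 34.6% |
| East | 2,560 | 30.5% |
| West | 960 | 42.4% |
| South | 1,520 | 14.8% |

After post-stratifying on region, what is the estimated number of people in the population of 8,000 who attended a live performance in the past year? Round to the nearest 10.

2,340

Estimated count per cell = population count × respondent percentage:
  North: 1,920 × 29.8% = 572.16
  Central: 1,040 × 34.6% = 359.84
  East: 2,560 × 30.5% = 780.8
  West: 960 × 42.4% = 407.04
  South: 1,520 × 14.8% = 224.96
Estimated total = 2344.8 → 2,340.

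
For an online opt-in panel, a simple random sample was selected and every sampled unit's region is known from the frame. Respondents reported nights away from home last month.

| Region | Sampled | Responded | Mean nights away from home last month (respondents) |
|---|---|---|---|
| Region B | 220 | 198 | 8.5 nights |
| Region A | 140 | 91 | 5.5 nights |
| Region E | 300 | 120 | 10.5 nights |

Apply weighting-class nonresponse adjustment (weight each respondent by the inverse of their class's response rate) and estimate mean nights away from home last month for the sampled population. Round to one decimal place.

Response rates by class: Region B 198/220 = 90%, Region A 91/140 = 65%, Region E 120/300 = 40%.
With weight = n_sampled/n_responded per class, the weighted class total is n_sampled:
  Region B: 220 × 8.5 = 1870
  Region A: 140 × 5.5 = 770
  Region E: 300 × 10.5 = 3150
Adjusted estimate = 5790 / 660 = 8.77273 → 8.8.

8.8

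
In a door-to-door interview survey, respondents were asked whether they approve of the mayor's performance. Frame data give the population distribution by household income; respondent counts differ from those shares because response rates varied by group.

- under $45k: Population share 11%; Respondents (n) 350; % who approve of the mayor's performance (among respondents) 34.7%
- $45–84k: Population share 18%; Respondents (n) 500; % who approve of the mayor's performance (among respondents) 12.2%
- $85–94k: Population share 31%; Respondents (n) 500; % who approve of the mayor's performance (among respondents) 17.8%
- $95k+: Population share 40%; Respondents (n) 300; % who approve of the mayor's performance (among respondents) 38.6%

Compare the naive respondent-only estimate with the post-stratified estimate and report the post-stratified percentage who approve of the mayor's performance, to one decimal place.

27.0%

Naive respondent-only estimate (weights = respondent counts):
  (350/1650)×34.7 + (500/1650)×12.2 + (500/1650)×17.8 + (300/1650)×38.6 = 23.4697%
Reweighting by population household income shares:
  0.11×34.7 + 0.18×12.2 + 0.31×17.8 + 0.4×38.6 = 26.971%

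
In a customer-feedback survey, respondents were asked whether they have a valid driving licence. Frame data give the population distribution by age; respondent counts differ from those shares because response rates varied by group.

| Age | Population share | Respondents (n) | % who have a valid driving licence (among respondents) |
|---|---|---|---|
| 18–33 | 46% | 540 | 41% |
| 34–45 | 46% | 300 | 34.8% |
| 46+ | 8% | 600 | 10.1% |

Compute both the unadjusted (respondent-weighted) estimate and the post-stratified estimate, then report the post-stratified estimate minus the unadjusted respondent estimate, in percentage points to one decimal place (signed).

+8.8 percentage points

Without adjustment, the pooled respondent share is:
  (540/1440)×41 + (300/1440)×34.8 + (600/1440)×10.1 = 26.8333%
Reweighting by population age shares:
  0.46×41 + 0.46×34.8 + 0.08×10.1 = 35.676%
Difference = 35.676 − 26.8333 = 8.8427 pp.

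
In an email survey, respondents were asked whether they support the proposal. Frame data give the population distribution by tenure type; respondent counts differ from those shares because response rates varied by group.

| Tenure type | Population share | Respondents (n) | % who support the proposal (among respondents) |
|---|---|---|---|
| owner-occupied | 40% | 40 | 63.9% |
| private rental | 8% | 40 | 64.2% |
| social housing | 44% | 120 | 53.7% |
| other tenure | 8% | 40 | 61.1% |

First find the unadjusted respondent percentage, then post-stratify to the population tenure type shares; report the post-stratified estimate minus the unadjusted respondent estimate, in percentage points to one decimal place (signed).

Without adjustment, the pooled respondent share is:
  (40/240)×63.9 + (40/240)×64.2 + (120/240)×53.7 + (40/240)×61.1 = 58.3833%
Post-stratified estimate weights by population shares:
  0.4×63.9 + 0.08×64.2 + 0.44×53.7 + 0.08×61.1 = 59.212%
Difference = 59.212 − 58.3833 = 0.8287 pp.

+0.8 percentage points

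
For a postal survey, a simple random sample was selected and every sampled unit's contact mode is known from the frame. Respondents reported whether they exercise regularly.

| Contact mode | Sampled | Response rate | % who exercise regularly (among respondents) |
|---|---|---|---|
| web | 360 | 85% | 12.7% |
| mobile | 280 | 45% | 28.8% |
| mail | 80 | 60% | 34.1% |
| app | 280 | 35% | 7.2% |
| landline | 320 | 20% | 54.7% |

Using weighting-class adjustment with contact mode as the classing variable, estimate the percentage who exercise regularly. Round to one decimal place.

26.4%

Weighting each respondent by the inverse class response rate inflates each class back to its sampled size, so the class weight is n_sampled:
  web: 360 × 12.7 = 4572
  mobile: 280 × 28.8 = 8064
  mail: 80 × 34.1 = 2728
  app: 280 × 7.2 = 2016
  landline: 320 × 54.7 = 17,504
Adjusted estimate = 34,884 / 1,320 = 26.4273 → 26.4%.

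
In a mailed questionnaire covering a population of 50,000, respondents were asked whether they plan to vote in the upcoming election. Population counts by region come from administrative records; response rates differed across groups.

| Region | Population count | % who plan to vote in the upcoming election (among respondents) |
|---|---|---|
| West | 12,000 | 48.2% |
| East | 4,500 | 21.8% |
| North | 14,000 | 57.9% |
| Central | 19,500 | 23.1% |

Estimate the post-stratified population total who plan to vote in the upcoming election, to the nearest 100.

Estimated count per cell = population count × respondent percentage:
  West: 12,000 × 48.2% = 5784
  East: 4,500 × 21.8% = 981
  North: 14,000 × 57.9% = 8106
  Central: 19,500 × 23.1% = 4504.5
Estimated total = 19375.5 → 19,400.

19,400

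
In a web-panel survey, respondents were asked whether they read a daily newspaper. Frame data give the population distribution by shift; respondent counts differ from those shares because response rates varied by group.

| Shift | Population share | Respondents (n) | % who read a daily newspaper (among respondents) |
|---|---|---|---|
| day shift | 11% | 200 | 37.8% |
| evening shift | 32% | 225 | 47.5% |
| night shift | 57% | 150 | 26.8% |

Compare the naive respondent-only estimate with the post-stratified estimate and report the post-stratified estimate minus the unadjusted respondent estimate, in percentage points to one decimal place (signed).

-4.1 percentage points

Without adjustment, the pooled respondent share is:
  (200/575)×37.8 + (225/575)×47.5 + (150/575)×26.8 = 38.7261%
Post-stratifying to population shares instead:
  0.11×37.8 + 0.32×47.5 + 0.57×26.8 = 34.634%
Difference = 34.634 − 38.7261 = -4.0921 pp.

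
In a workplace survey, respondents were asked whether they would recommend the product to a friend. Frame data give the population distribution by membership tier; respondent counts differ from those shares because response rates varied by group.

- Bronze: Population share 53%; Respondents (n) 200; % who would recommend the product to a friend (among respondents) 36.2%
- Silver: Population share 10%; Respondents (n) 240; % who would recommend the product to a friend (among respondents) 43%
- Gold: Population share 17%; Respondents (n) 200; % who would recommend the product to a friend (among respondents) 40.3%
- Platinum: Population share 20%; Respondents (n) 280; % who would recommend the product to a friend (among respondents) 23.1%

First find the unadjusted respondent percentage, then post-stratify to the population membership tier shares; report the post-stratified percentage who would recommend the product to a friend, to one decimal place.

Naive respondent-only estimate (weights = respondent counts):
  (200/920)×36.2 + (240/920)×43 + (200/920)×40.3 + (280/920)×23.1 = 34.8783%
Post-stratified estimate weights by population shares:
  0.53×36.2 + 0.1×43 + 0.17×40.3 + 0.2×23.1 = 34.957%

35.0%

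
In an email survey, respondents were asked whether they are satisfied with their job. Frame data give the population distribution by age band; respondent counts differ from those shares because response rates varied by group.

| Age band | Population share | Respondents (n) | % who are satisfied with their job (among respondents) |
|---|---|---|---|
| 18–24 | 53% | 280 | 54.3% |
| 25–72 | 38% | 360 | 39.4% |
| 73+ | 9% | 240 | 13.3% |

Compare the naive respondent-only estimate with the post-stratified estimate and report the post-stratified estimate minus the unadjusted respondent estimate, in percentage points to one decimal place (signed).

Unadjusted (pooled respondent) estimate weights by respondent counts:
  (280/880)×54.3 + (360/880)×39.4 + (240/880)×13.3 = 37.0227%
Post-stratifying to population shares instead:
  0.53×54.3 + 0.38×39.4 + 0.09×13.3 = 44.948%
Difference = 44.948 − 37.0227 = 7.9253 pp.

+7.9 percentage points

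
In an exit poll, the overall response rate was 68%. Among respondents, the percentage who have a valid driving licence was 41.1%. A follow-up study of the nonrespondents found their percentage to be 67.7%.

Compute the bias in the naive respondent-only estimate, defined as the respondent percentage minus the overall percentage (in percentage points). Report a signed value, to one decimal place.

Nonresponse fraction = 1 − 0.68 = 0.32.
Bias = (nonresponse fraction) × (respondent percentage − nonrespondent percentage)
     = 0.32 × (41.1 − 67.7) = 0.32 × -26.6 = -8.512.

-8.5 percentage points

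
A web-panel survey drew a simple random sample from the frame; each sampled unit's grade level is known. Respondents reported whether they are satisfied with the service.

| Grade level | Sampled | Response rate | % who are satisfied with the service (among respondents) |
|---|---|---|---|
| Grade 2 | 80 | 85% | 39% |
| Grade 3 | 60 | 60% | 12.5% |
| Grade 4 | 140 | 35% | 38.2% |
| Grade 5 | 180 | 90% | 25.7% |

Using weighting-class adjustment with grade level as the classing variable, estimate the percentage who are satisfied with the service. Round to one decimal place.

Each respondent's weight = sampled/responded in their class; summing within a class gives n_sampled, so:
  Grade 2: 80 × 39 = 3120
  Grade 3: 60 × 12.5 = 750
  Grade 4: 140 × 38.2 = 5348
  Grade 5: 180 × 25.7 = 4626
Adjusted estimate = 13,844 / 460 = 30.0957 → 30.1%.

30.1%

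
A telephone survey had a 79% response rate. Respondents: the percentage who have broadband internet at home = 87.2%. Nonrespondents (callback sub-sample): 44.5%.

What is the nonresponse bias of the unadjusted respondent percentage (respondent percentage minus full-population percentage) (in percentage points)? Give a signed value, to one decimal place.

Nonresponse fraction = 1 − 0.79 = 0.21.
Bias = (nonresponse fraction) × (respondent percentage − nonrespondent percentage)
     = 0.21 × (87.2 − 44.5) = 0.21 × 42.7 = 8.967.

+9.0 percentage points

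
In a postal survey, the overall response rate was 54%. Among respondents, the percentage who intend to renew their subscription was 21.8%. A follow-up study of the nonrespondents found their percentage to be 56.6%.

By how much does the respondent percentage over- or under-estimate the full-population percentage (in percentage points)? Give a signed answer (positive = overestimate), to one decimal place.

-16.0 percentage points

Nonresponse fraction = 1 − 0.54 = 0.46.
Bias = (nonresponse fraction) × (respondent percentage − nonrespondent percentage)
     = 0.46 × (21.8 − 56.6) = 0.46 × -34.8 = -16.008.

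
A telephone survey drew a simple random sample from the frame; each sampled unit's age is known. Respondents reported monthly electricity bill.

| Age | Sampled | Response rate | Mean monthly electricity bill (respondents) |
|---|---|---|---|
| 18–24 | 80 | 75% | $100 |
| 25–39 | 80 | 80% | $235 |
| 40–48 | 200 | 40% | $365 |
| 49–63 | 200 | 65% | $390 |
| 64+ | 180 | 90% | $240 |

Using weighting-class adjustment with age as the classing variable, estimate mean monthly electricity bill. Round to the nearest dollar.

Inverse-response-rate weighting restores each class to its sampled count, so class totals weight by n_sampled:
  18–24: 80 × 100 = 8000
  25–39: 80 × 235 = 18,800
  40–48: 200 × 365 = 73,000
  49–63: 200 × 390 = 78,000
  64+: 180 × 240 = 43,200
Adjusted estimate = 221,000 / 740 = 298.649 → $299.

$299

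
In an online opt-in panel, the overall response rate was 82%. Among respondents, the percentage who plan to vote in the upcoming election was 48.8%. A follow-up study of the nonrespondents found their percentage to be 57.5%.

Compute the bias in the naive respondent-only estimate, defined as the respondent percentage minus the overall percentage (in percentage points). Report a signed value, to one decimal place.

Nonresponse fraction = 1 − 0.82 = 0.18.
Bias = (nonresponse fraction) × (respondent percentage − nonrespondent percentage)
     = 0.18 × (48.8 − 57.5) = 0.18 × -8.7 = -1.566.

-1.6 percentage points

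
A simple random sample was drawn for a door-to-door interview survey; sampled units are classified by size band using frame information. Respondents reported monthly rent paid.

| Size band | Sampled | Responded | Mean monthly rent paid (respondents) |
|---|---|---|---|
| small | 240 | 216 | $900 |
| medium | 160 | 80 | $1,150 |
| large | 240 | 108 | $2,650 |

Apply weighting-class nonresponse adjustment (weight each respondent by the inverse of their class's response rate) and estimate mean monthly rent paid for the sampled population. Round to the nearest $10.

Class response rates: small 216/240 = 90%, medium 80/160 = 50%, large 108/240 = 45%.
Inverse-response-rate weighting restores each class to its sampled count, so class totals weight by n_sampled:
  small: 240 × 900 = 216,000
  medium: 160 × 1150 = 184,000
  large: 240 × 2650 = 636,000
Adjusted estimate = 1,036,000 / 640 = 1618.75 → $1,620.

$1,620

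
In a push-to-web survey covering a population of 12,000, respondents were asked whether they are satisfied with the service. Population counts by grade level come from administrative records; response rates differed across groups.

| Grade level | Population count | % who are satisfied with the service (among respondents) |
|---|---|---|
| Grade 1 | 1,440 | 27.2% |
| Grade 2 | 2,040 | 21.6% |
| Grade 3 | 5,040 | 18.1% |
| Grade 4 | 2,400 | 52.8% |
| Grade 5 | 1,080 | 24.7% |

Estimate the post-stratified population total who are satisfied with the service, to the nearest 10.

3,280

Each cell contributes its population count × the respondent rate:
  Grade 1: 1,440 × 27.2% = 391.68
  Grade 2: 2,040 × 21.6% = 440.64
  Grade 3: 5,040 × 18.1% = 912.24
  Grade 4: 2,400 × 52.8% = 1267.2
  Grade 5: 1,080 × 24.7% = 266.76
Estimated total = 3278.52 → 3,280.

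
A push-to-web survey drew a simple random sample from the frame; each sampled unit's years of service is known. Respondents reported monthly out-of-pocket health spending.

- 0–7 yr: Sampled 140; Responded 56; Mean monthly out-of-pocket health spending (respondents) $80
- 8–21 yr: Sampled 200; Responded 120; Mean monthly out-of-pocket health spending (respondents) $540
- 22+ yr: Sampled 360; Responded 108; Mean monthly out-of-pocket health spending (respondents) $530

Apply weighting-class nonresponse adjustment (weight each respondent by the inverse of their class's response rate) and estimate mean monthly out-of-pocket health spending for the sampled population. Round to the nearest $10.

Class response rates: 0–7 yr 56/140 = 40%, 8–21 yr 120/200 = 60%, 22+ yr 108/360 = 30%.
Each respondent's weight = sampled/responded in their class; summing within a class gives n_sampled, so:
  0–7 yr: 140 × 80 = 11,200
  8–21 yr: 200 × 540 = 108,000
  22+ yr: 360 × 530 = 190,800
Adjusted estimate = 310,000 / 700 = 442.857 → $440.

$440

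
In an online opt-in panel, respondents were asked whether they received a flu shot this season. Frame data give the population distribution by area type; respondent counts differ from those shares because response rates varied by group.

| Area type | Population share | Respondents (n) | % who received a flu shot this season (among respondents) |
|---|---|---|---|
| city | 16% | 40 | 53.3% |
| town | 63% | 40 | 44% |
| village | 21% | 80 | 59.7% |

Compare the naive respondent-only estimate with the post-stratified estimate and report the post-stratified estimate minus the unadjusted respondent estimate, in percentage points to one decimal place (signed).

Unadjusted (pooled respondent) estimate weights by respondent counts:
  (40/160)×53.3 + (40/160)×44 + (80/160)×59.7 = 54.175%
Post-stratified estimate weights by population shares:
  0.16×53.3 + 0.63×44 + 0.21×59.7 = 48.785%
Difference = 48.785 − 54.175 = -5.39 pp.

-5.4 percentage points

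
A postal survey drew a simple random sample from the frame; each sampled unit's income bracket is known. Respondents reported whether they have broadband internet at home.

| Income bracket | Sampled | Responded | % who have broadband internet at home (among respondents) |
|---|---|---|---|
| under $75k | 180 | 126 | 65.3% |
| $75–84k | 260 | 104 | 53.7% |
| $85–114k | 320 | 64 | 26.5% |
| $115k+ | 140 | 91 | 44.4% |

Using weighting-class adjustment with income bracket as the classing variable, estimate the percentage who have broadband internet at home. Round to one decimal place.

Response rates by class: under $75k 126/180 = 70%, $75–84k 104/260 = 40%, $85–114k 64/320 = 20%, $115k+ 91/140 = 65%.
With weight = n_sampled/n_responded per class, the weighted class total is n_sampled:
  under $75k: 180 × 65.3 = 11,754
  $75–84k: 260 × 53.7 = 13,962
  $85–114k: 320 × 26.5 = 8480
  $115k+: 140 × 44.4 = 6216
Adjusted estimate = 40,412 / 900 = 44.9022 → 44.9%.

44.9%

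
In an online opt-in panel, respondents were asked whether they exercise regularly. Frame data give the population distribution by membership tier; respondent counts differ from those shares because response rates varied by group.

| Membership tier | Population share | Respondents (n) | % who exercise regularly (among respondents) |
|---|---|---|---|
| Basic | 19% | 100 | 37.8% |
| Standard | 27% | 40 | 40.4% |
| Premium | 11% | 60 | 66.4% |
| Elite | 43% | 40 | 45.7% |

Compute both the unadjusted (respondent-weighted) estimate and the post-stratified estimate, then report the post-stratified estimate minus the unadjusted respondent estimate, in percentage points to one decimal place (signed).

Unadjusted (pooled respondent) estimate weights by respondent counts:
  (100/240)×37.8 + (40/240)×40.4 + (60/240)×66.4 + (40/240)×45.7 = 46.7%
Post-stratified estimate weights by population shares:
  0.19×37.8 + 0.27×40.4 + 0.11×66.4 + 0.43×45.7 = 45.045%
Difference = 45.045 − 46.7 = -1.655 pp.

-1.7 percentage points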